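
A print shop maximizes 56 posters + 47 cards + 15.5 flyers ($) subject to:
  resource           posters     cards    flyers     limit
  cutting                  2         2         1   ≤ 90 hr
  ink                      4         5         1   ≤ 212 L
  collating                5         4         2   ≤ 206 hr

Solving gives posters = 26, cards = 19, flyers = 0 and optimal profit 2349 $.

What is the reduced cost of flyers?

At the optimum: cutting uses 90 of 90 (binding); ink uses 199 of 212 (slack = 13); collating uses 206 of 206 (binding).
By complementary slackness, y = 0 for the non-binding constraint.
From A_Bᵀ y = c: 2·y_cutting + 5·y_collating = 56; 2·y_cutting + 4·y_collating = 47.
→ y_cutting = 5.5 and y_collating = 9.
Reduced cost of flyers: c₃ − yᵀa₃ = 15.5 − (5.5·1 + 9·2) = 15.5 − 23.5 = -8.

-8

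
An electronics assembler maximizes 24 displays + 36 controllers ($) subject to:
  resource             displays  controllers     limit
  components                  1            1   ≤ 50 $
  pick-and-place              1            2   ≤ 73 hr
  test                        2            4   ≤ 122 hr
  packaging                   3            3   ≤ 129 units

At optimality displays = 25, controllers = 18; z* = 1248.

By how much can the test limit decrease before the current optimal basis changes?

Binding constraints: test, packaging. The basis is B = [[2,4],[3,3]] with det -6.
Per unit decrease in test, x* moves by d = (0.5, -0.5).
The basis stays optimal until controllers reaches 0; allowable decrease = 36 hr.

36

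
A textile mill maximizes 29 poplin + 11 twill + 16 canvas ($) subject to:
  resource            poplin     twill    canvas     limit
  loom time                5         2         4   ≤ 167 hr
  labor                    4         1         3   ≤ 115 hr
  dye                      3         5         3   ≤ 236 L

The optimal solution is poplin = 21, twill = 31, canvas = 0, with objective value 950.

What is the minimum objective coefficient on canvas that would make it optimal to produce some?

Binding: loom time and labor. Non-binding: dye (18 unused).
Slack constraints have shadow price 0 (complementary slackness).
Dual feasibility on the basic columns requires 5·y_loom time + 4·y_labor = 29, 2·y_loom time + 1·y_labor = 11.
→ y_loom time = 5 and y_labor = 1.
canvas enters the basis when its profit ≥ yᵀa₃ = 5·4 + 1·3 = 23.

23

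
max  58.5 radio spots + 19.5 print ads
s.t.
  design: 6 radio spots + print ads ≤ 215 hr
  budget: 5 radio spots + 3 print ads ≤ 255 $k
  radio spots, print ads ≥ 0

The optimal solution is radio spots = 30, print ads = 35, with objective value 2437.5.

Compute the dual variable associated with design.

6

Check each constraint at x*: design 215/215 (tight); budget 255/255 (tight).
From A_Bᵀ y = c: 6·y_design + 5·y_budget = 58.5; 1·y_design + 3·y_budget = 19.5.
→ y_design = 6 and y_budget = 4.5.
Shadow price of design = 6.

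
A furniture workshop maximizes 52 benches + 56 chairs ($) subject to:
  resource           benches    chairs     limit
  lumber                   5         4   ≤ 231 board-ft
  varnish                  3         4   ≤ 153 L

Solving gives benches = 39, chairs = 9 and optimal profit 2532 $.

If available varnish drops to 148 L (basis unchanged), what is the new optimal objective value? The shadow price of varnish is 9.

2487

Δb = -5, so new z* = 2532 + (9)·(-5) = 2532 − 45 = 2487.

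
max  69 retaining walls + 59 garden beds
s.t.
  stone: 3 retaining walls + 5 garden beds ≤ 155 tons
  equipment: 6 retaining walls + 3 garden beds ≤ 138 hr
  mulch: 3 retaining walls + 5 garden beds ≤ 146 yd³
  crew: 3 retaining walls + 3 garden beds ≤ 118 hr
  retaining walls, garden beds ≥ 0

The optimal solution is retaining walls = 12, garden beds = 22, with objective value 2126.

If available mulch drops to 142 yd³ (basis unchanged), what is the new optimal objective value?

Binding: equipment and mulch. Non-binding: stone (9 unused), crew (16 unused).
Since stone, crew are not tight, their duals are 0.
From A_Bᵀ y = c: 6·y_equipment + 3·y_mulch = 69; 3·y_equipment + 5·y_mulch = 59.
→ y_equipment = 8 and y_mulch = 7.
Δz = y_mulch·Δb = 7 × (-4) = -28, so new z* = 2126 − 28 = 2098.

2098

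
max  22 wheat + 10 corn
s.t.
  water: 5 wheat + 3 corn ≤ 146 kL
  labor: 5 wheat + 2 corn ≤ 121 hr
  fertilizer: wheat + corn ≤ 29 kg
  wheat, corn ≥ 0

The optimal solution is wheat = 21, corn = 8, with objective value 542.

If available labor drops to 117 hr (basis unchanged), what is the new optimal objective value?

526

Check each constraint at x*: water 129/146 (slack 17); labor 121/121 (tight); fertilizer 29/29 (tight).
Since water is not tight, its dual is 0.
The binding rows give the dual system: 5·y_labor + 1·y_fertilizer = 22 and 2·y_labor + 1·y_fertilizer = 10.
→ y_labor = 4 and y_fertilizer = 2.
Δz = y_labor·Δb = 4 × (-4) = -16, so new z* = 542 − 16 = 526.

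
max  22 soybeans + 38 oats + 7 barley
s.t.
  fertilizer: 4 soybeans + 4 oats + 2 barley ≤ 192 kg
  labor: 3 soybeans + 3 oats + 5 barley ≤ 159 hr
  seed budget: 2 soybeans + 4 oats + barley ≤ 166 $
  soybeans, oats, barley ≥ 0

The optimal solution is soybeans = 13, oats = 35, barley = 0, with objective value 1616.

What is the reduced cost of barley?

Binding: fertilizer and seed budget. Non-binding: labor (15 unused).
Slack constraints have shadow price 0 (complementary slackness).
The binding rows give the dual system: 4·y_fertilizer + 2·y_seed budget = 22 and 4·y_fertilizer + 4·y_seed budget = 38.
Solving: y_fertilizer = 1.5, y_seed budget = 8.
Reduced cost of barley: c₃ − yᵀa₃ = 7 − (1.5·2 + 8·1) = 7 − 11 = -4.

-4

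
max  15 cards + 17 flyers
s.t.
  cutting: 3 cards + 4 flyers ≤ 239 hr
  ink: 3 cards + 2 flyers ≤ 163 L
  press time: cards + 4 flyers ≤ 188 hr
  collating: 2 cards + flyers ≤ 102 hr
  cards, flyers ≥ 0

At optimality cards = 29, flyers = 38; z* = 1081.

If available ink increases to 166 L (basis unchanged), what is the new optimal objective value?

Check each constraint at x*: cutting 239/239 (tight); ink 163/163 (tight); press time 181/188 (slack 7); collating 96/102 (slack 6).
Since press time, collating are not tight, their duals are 0.
From A_Bᵀ y = c: 3·y_cutting + 3·y_ink = 15; 4·y_cutting + 2·y_ink = 17.
Solving: y_cutting = 3.5, y_ink = 1.5.
Δz = y_ink·Δb = 1.5 × (3) = 4.5, so new z* = 1081 + 4.5 = 1085.5.

1085.5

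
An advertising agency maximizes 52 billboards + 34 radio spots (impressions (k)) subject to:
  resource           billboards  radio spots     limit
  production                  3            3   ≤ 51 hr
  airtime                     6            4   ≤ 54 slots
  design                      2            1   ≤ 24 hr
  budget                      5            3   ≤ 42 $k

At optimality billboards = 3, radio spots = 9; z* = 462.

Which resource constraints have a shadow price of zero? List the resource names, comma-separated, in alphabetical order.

production: 36/51 (slack 15)
airtime: 54/54 (binding)
design: 15/24 (slack 9)
budget: 42/42 (binding)
By complementary slackness, a constraint with positive slack has shadow price 0 → design, production.

design, production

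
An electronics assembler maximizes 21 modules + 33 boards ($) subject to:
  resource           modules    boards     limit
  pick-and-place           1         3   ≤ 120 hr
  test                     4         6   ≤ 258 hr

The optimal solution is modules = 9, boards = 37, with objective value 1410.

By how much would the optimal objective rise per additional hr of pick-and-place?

1

At the optimum: pick-and-place uses 120 of 120 (binding); test uses 258 of 258 (binding).
The binding rows give the dual system: 1·y_pick-and-place + 4·y_test = 21 and 3·y_pick-and-place + 6·y_test = 33.
→ y_pick-and-place = 1 and y_test = 5.
Shadow price of pick-and-place = 1.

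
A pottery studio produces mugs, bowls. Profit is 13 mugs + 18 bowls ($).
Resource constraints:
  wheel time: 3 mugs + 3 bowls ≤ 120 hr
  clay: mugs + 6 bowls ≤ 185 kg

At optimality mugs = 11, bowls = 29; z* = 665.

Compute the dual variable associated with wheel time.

At the optimum: wheel time uses 120 of 120 (binding); clay uses 185 of 185 (binding).
The binding rows give the dual system: 3·y_wheel time + 1·y_clay = 13 and 3·y_wheel time + 6·y_clay = 18.
Solving: y_wheel time = 4, y_clay = 1.
Shadow price of wheel time = 4.

4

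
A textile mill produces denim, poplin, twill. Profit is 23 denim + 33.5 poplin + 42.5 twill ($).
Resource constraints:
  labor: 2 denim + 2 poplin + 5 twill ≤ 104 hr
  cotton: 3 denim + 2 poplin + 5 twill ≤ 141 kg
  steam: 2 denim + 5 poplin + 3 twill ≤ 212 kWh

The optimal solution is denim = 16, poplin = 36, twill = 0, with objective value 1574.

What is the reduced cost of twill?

-8

Check each constraint at x*: labor 104/104 (tight); cotton 120/141 (slack 21); steam 212/212 (tight).
Slack constraints have shadow price 0 (complementary slackness).
The binding rows give the dual system: 2·y_labor + 2·y_steam = 23 and 2·y_labor + 5·y_steam = 33.5.
→ y_labor = 8 and y_steam = 3.5.
Reduced cost of twill: c₃ − yᵀa₃ = 42.5 − (8·5 + 3.5·3) = 42.5 − 50.5 = -8.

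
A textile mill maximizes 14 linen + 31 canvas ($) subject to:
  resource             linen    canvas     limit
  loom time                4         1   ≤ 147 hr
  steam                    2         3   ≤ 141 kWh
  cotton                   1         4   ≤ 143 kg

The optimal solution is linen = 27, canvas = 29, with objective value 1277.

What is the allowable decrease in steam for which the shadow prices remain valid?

33.75

Binding constraints: steam, cotton. The basis is B = [[2,3],[1,4]] with det 5.
Per unit decrease in steam, x* moves by d = (-0.8, 0.2).
The basis stays optimal until linen reaches 0; allowable decrease = 33.75 kWh.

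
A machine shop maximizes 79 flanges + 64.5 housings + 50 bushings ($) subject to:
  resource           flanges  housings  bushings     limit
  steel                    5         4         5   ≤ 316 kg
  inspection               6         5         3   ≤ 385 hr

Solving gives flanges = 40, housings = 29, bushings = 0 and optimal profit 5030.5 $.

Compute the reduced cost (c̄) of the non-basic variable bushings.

Both steel and inspection are binding at x*.
Dual feasibility on the basic columns requires 5·y_steel + 6·y_inspection = 79, 4·y_steel + 5·y_inspection = 64.5.
Solving: y_steel = 8, y_inspection = 6.5.
Reduced cost of bushings: c₃ − yᵀa₃ = 50 − (8·5 + 6.5·3) = 50 − 59.5 = -9.5.

-9.5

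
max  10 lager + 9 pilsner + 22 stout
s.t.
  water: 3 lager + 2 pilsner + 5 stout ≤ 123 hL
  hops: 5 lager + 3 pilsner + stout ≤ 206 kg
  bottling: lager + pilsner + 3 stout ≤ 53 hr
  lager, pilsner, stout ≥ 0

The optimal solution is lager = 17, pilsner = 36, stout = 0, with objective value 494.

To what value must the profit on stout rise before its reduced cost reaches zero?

26

Check each constraint at x*: water 123/123 (tight); hops 193/206 (slack 13); bottling 53/53 (tight).
Since hops is not tight, its dual is 0.
Dual feasibility on the basic columns requires 3·y_water + 1·y_bottling = 10, 2·y_water + 1·y_bottling = 9.
This yields shadow prices y_water = 1, y_bottling = 7.
stout enters the basis when its profit ≥ yᵀa₃ = 1·5 + 7·3 = 26.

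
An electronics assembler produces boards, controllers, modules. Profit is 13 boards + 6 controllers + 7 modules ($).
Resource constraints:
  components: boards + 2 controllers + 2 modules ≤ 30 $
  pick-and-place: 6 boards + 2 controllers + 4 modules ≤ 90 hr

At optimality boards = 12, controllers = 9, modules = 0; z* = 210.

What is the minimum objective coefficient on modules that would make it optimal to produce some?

10

At the optimum: components uses 30 of 30 (binding); pick-and-place uses 90 of 90 (binding).
From A_Bᵀ y = c: 1·y_components + 6·y_pick-and-place = 13; 2·y_components + 2·y_pick-and-place = 6.
This yields shadow prices y_components = 1, y_pick-and-place = 2.
modules enters the basis when its profit ≥ yᵀa₃ = 1·2 + 2·4 = 10.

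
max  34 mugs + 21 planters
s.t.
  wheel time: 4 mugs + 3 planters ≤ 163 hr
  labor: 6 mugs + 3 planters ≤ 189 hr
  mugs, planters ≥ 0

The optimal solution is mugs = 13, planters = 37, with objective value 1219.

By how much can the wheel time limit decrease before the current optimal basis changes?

37

Binding constraints: wheel time, labor. The basis is B = [[4,3],[6,3]] with det -6.
Per unit decrease in wheel time, x* moves by d = (0.5, -1).
The basis stays optimal until planters reaches 0; allowable decrease = 37 hr.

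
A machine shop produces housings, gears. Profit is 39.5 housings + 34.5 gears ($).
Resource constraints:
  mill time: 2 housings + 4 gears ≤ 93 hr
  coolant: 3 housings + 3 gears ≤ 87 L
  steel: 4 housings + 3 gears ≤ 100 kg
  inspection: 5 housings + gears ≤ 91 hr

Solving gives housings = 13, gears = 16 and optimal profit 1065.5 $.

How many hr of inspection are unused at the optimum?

10

inspection used = 5·13 + 1·16 = 81; slack = 91 − 81 = 10.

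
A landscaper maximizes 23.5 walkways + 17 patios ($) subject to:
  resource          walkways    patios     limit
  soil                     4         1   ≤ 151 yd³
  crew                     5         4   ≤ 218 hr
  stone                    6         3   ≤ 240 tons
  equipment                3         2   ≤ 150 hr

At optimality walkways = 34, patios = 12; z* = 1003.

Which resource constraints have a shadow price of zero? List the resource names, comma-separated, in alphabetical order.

equipment, soil

soil: 148/151 (slack 3)
crew: 218/218 (binding)
stone: 240/240 (binding)
equipment: 126/150 (slack 24)
By complementary slackness, a constraint with positive slack has shadow price 0 → equipment, soil.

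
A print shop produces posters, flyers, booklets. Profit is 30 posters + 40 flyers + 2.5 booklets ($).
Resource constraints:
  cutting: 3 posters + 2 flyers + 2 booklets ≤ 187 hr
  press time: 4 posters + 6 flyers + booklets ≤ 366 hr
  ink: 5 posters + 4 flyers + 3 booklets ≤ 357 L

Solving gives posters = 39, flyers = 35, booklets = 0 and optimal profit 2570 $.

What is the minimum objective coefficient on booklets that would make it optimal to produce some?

Check each constraint at x*: cutting 187/187 (tight); press time 366/366 (tight); ink 335/357 (slack 22).
Since ink is not tight, its dual is 0.
From A_Bᵀ y = c: 3·y_cutting + 4·y_press time = 30; 2·y_cutting + 6·y_press time = 40.
Solving: y_cutting = 2, y_press time = 6.
booklets enters the basis when its profit ≥ yᵀa₃ = 2·2 + 6·1 = 10.

10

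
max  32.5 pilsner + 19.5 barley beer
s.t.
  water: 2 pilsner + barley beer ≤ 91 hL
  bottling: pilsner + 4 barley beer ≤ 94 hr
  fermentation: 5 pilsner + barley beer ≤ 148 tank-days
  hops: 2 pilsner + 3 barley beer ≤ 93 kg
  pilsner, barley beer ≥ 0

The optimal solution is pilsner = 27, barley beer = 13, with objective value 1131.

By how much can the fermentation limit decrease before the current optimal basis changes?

Binding constraints: fermentation, hops. The basis is B = [[5,1],[2,3]] with det 13.
Per unit decrease in fermentation, x* moves by d = (-0.2308, 0.1538).
The basis stays optimal until bottling becomes binding; allowable decrease = 39 tank-days.

39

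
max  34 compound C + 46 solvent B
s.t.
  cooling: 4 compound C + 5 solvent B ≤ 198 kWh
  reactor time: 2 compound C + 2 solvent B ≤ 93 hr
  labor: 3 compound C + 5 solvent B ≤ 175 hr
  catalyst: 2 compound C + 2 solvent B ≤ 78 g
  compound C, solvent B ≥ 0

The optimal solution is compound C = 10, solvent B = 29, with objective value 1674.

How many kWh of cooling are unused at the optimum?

cooling used = 4·10 + 5·29 = 185; slack = 198 − 185 = 13.

13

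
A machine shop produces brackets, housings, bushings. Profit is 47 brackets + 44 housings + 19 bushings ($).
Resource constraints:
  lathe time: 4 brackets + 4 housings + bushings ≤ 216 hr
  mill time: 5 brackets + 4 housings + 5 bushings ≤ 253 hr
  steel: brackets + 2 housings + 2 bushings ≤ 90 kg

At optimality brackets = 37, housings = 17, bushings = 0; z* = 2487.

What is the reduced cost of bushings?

Check each constraint at x*: lathe time 216/216 (tight); mill time 253/253 (tight); steel 71/90 (slack 19).
Slack constraints have shadow price 0 (complementary slackness).
From A_Bᵀ y = c: 4·y_lathe time + 5·y_mill time = 47; 4·y_lathe time + 4·y_mill time = 44.
→ y_lathe time = 8 and y_mill time = 3.
Reduced cost of bushings: c₃ − yᵀa₃ = 19 − (8·1 + 3·5) = 19 − 23 = -4.

-4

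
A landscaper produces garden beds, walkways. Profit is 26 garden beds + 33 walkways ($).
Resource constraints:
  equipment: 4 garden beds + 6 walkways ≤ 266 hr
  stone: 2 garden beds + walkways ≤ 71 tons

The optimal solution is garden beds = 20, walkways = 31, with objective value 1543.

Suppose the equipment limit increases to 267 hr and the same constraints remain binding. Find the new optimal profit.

1548

Check each constraint at x*: equipment 266/266 (tight); stone 71/71 (tight).
The binding rows give the dual system: 4·y_equipment + 2·y_stone = 26 and 6·y_equipment + 1·y_stone = 33.
→ y_equipment = 5 and y_stone = 3.
Δz = y_equipment·Δb = 5 × (1) = 5, so new z* = 1543 + 5 = 1548.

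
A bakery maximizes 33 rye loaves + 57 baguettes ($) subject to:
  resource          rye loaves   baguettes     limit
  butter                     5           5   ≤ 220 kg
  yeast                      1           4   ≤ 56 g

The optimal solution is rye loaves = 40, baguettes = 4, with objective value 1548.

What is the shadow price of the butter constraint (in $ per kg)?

5

At the optimum: butter uses 220 of 220 (binding); yeast uses 56 of 56 (binding).
Dual feasibility on the basic columns requires 5·y_butter + 1·y_yeast = 33, 5·y_butter + 4·y_yeast = 57.
This yields shadow prices y_butter = 5, y_yeast = 8.
Shadow price of butter = 5.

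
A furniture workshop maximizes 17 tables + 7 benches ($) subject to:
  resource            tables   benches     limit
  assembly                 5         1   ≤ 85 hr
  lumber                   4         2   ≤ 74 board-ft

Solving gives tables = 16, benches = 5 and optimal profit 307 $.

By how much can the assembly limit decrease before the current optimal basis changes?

Binding constraints: assembly, lumber. The basis is B = [[5,1],[4,2]] with det 6.
Per unit decrease in assembly, x* moves by d = (-0.3333, 0.6667).
The basis stays optimal until tables reaches 0; allowable decrease = 48 hr.

48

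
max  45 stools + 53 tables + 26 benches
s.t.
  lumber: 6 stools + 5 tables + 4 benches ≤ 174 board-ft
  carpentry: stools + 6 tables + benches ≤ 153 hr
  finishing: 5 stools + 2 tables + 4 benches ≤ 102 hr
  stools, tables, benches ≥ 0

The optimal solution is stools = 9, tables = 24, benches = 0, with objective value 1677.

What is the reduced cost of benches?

At the optimum: lumber uses 174 of 174 (binding); carpentry uses 153 of 153 (binding); finishing uses 93 of 102 (slack = 9).
By complementary slackness, y = 0 for the non-binding constraint.
Dual feasibility on the basic columns requires 6·y_lumber + 1·y_carpentry = 45, 5·y_lumber + 6·y_carpentry = 53.
Solving: y_lumber = 7, y_carpentry = 3.
Reduced cost of benches: c₃ − yᵀa₃ = 26 − (7·4 + 3·1) = 26 − 31 = -5.

-5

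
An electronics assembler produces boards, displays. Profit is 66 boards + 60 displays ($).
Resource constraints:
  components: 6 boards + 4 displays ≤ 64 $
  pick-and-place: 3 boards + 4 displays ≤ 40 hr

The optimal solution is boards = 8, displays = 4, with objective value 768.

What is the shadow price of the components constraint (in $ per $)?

Check each constraint at x*: components 64/64 (tight); pick-and-place 40/40 (tight).
Dual feasibility on the basic columns requires 6·y_components + 3·y_pick-and-place = 66, 4·y_components + 4·y_pick-and-place = 60.
Solving: y_components = 7, y_pick-and-place = 8.
Shadow price of components = 7.

7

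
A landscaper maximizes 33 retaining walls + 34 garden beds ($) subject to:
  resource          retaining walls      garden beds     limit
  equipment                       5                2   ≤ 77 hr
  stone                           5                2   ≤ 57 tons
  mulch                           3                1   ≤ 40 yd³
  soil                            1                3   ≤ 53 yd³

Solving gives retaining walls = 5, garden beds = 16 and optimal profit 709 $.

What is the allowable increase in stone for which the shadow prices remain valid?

Binding constraints: stone, soil. The basis is B = [[5,2],[1,3]] with det 13.
Per unit increase in stone, x* moves by d = (0.2308, -0.0769).
The basis stays optimal until mulch becomes binding; allowable increase = 14.625 tons.

14.625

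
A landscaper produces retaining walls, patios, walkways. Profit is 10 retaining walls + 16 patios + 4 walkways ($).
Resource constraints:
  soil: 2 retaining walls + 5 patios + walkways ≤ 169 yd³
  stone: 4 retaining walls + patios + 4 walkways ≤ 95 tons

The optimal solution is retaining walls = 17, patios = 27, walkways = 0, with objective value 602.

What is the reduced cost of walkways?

-3

Both soil and stone are binding at x*.
From A_Bᵀ y = c: 2·y_soil + 4·y_stone = 10; 5·y_soil + 1·y_stone = 16.
→ y_soil = 3 and y_stone = 1.
Reduced cost of walkways: c₃ − yᵀa₃ = 4 − (3·1 + 1·4) = 4 − 7 = -3.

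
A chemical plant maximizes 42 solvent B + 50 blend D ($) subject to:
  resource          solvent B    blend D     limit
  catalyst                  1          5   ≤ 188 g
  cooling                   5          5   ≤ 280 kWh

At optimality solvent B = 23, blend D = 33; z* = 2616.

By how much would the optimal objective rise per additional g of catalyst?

Both catalyst and cooling are binding at x*.
Dual feasibility on the basic columns requires 1·y_catalyst + 5·y_cooling = 42, 5·y_catalyst + 5·y_cooling = 50.
→ y_catalyst = 2 and y_cooling = 8.
Shadow price of catalyst = 2.

2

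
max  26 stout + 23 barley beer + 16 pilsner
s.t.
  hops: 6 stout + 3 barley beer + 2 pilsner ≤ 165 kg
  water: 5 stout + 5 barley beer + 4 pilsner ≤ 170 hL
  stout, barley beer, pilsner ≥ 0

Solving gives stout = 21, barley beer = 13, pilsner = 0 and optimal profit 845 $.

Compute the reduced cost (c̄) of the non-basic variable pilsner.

-2

Both hops and water are binding at x*.
From A_Bᵀ y = c: 6·y_hops + 5·y_water = 26; 3·y_hops + 5·y_water = 23.
This yields shadow prices y_hops = 1, y_water = 4.
Reduced cost of pilsner: c₃ − yᵀa₃ = 16 − (1·2 + 4·4) = 16 − 18 = -2.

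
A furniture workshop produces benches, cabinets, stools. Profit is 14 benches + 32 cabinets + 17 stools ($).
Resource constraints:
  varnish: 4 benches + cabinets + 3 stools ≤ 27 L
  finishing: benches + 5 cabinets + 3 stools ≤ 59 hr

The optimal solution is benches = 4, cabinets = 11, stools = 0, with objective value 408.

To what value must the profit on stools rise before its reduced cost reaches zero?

Check each constraint at x*: varnish 27/27 (tight); finishing 59/59 (tight).
Dual feasibility on the basic columns requires 4·y_varnish + 1·y_finishing = 14, 1·y_varnish + 5·y_finishing = 32.
→ y_varnish = 2 and y_finishing = 6.
stools enters the basis when its profit ≥ yᵀa₃ = 2·3 + 6·3 = 24.

24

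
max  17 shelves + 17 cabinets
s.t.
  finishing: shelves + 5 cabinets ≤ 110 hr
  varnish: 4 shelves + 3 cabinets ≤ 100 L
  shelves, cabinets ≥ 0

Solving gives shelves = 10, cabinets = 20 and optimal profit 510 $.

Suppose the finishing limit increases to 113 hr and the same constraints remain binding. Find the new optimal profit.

Both finishing and varnish are binding at x*.
The binding rows give the dual system: 1·y_finishing + 4·y_varnish = 17 and 5·y_finishing + 3·y_varnish = 17.
Solving: y_finishing = 1, y_varnish = 4.
Δz = y_finishing·Δb = 1 × (3) = 3, so new z* = 510 + 3 = 513.

513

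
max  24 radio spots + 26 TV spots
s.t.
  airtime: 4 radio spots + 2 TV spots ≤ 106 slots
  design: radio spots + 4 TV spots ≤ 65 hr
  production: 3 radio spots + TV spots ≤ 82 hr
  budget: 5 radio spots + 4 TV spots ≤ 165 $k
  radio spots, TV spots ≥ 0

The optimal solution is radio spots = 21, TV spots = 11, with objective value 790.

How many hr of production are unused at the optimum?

8

production used = 3·21 + 1·11 = 74; slack = 82 − 74 = 8.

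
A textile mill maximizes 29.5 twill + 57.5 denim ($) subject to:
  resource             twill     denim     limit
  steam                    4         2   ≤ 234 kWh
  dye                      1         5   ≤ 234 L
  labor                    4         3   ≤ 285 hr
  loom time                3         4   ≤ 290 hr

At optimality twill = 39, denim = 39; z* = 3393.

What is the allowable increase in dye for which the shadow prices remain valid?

30.6

Binding constraints: steam, dye. The basis is B = [[4,2],[1,5]] with det 18.
Per unit increase in dye, x* moves by d = (-0.1111, 0.2222).
The basis stays optimal until loom time becomes binding; allowable increase = 30.6 L.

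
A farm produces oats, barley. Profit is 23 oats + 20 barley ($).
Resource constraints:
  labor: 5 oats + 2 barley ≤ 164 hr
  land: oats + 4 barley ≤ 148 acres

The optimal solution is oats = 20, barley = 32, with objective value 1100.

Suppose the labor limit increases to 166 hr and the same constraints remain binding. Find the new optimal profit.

1108

Check each constraint at x*: labor 164/164 (tight); land 148/148 (tight).
The binding rows give the dual system: 5·y_labor + 1·y_land = 23 and 2·y_labor + 4·y_land = 20.
Solving: y_labor = 4, y_land = 3.
Δz = y_labor·Δb = 4 × (2) = 8, so new z* = 1100 + 8 = 1108.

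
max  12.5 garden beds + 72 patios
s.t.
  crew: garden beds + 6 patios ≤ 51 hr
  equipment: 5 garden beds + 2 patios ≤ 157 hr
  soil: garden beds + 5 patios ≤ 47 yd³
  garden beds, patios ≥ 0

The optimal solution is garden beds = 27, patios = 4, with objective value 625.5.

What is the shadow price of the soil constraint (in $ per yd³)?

Check each constraint at x*: crew 51/51 (tight); equipment 143/157 (slack 14); soil 47/47 (tight).
Slack constraints have shadow price 0 (complementary slackness).
The binding rows give the dual system: 1·y_crew + 1·y_soil = 12.5 and 6·y_crew + 5·y_soil = 72.
→ y_crew = 9.5 and y_soil = 3.
Shadow price of soil = 3.

3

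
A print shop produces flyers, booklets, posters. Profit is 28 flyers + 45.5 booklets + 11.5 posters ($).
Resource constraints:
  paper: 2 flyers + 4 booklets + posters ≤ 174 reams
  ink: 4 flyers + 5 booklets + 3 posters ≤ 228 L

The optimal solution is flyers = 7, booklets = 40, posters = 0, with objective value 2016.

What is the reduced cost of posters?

-6

Both paper and ink are binding at x*.
Dual feasibility on the basic columns requires 2·y_paper + 4·y_ink = 28, 4·y_paper + 5·y_ink = 45.5.
This yields shadow prices y_paper = 7, y_ink = 3.5.
Reduced cost of posters: c₃ − yᵀa₃ = 11.5 − (7·1 + 3.5·3) = 11.5 − 17.5 = -6.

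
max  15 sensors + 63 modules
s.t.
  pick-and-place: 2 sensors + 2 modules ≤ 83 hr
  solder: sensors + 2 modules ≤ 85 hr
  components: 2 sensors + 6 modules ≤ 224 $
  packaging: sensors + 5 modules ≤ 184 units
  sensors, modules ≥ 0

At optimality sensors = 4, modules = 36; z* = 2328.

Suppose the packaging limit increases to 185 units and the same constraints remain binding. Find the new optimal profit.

2337

At the optimum: pick-and-place uses 80 of 83 (slack = 3); solder uses 76 of 85 (slack = 9); components uses 224 of 224 (binding); packaging uses 184 of 184 (binding).
By complementary slackness, y = 0 for the non-binding constraints.
Dual feasibility on the basic columns requires 2·y_components + 1·y_packaging = 15, 6·y_components + 5·y_packaging = 63.
This yields shadow prices y_components = 3, y_packaging = 9.
Δz = y_packaging·Δb = 9 × (1) = 9, so new z* = 2328 + 9 = 2337.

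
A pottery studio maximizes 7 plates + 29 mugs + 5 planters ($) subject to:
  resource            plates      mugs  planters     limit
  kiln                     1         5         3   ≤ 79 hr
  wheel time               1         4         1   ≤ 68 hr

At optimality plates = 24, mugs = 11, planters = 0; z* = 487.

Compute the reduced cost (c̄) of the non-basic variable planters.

-4

Check each constraint at x*: kiln 79/79 (tight); wheel time 68/68 (tight).
From A_Bᵀ y = c: 1·y_kiln + 1·y_wheel time = 7; 5·y_kiln + 4·y_wheel time = 29.
This yields shadow prices y_kiln = 1, y_wheel time = 6.
Reduced cost of planters: c₃ − yᵀa₃ = 5 − (1·3 + 6·1) = 5 − 9 = -4.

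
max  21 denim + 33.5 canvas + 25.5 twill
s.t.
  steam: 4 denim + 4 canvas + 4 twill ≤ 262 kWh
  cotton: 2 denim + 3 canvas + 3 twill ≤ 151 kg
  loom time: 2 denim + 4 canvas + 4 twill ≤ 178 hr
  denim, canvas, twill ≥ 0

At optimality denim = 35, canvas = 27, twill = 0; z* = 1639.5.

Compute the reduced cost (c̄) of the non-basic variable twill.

-8

Check each constraint at x*: steam 248/262 (slack 14); cotton 151/151 (tight); loom time 178/178 (tight).
Since steam is not tight, its dual is 0.
The binding rows give the dual system: 2·y_cotton + 2·y_loom time = 21 and 3·y_cotton + 4·y_loom time = 33.5.
This yields shadow prices y_cotton = 8.5, y_loom time = 2.
Reduced cost of twill: c₃ − yᵀa₃ = 25.5 − (8.5·3 + 2·4) = 25.5 − 33.5 = -8.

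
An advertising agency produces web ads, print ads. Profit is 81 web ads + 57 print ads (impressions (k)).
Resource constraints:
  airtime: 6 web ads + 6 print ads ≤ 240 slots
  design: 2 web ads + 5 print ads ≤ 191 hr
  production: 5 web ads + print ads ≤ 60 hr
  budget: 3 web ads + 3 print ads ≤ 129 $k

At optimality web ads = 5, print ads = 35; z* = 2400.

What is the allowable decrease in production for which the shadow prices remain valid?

Binding constraints: airtime, production. The basis is B = [[6,6],[5,1]] with det -24.
Per unit decrease in production, x* moves by d = (-0.25, 0.25).
The basis stays optimal until design becomes binding; allowable decrease = 8 hr.

8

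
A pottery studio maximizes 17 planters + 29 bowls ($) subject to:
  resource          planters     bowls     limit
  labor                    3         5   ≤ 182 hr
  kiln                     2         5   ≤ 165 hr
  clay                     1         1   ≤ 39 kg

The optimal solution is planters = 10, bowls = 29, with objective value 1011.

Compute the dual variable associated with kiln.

At the optimum: labor uses 175 of 182 (slack = 7); kiln uses 165 of 165 (binding); clay uses 39 of 39 (binding).
Slack constraints have shadow price 0 (complementary slackness).
From A_Bᵀ y = c: 2·y_kiln + 1·y_clay = 17; 5·y_kiln + 1·y_clay = 29.
Solving: y_kiln = 4, y_clay = 9.
Shadow price of kiln = 4.

4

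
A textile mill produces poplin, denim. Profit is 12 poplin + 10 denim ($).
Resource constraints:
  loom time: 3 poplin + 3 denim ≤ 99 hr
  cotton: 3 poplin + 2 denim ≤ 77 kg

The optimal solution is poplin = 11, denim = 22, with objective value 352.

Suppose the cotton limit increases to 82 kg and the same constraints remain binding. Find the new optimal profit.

362

Check each constraint at x*: loom time 99/99 (tight); cotton 77/77 (tight).
Dual feasibility on the basic columns requires 3·y_loom time + 3·y_cotton = 12, 3·y_loom time + 2·y_cotton = 10.
Solving: y_loom time = 2, y_cotton = 2.
Δz = y_cotton·Δb = 2 × (5) = 10, so new z* = 352 + 10 = 362.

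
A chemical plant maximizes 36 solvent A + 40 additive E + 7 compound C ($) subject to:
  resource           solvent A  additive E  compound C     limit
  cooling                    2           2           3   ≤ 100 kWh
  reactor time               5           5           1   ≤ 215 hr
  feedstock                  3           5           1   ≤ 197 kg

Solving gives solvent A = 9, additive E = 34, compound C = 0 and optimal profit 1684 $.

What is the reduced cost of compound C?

-1

At the optimum: cooling uses 86 of 100 (slack = 14); reactor time uses 215 of 215 (binding); feedstock uses 197 of 197 (binding).
By complementary slackness, y = 0 for the non-binding constraint.
From A_Bᵀ y = c: 5·y_reactor time + 3·y_feedstock = 36; 5·y_reactor time + 5·y_feedstock = 40.
Solving: y_reactor time = 6, y_feedstock = 2.
Reduced cost of compound C: c₃ − yᵀa₃ = 7 − (6·1 + 2·1) = 7 − 8 = -1.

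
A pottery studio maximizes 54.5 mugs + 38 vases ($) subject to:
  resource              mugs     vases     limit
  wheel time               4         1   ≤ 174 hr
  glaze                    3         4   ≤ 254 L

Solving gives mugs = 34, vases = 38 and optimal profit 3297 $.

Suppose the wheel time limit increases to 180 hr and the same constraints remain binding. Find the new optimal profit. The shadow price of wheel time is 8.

Δb = 6, so new z* = 3297 + (8)·(6) = 3297 + 48 = 3345.

3345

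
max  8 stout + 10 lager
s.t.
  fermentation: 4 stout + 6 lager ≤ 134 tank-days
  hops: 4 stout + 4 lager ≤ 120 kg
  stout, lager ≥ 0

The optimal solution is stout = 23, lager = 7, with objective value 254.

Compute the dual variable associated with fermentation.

1

At the optimum: fermentation uses 134 of 134 (binding); hops uses 120 of 120 (binding).
Dual feasibility on the basic columns requires 4·y_fermentation + 4·y_hops = 8, 6·y_fermentation + 4·y_hops = 10.
→ y_fermentation = 1 and y_hops = 1.
Shadow price of fermentation = 1.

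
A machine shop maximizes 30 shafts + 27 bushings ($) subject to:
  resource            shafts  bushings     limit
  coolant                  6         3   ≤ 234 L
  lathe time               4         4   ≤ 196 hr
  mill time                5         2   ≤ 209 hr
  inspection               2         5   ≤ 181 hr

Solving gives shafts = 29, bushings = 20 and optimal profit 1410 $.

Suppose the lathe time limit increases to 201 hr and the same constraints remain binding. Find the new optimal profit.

1440

At the optimum: coolant uses 234 of 234 (binding); lathe time uses 196 of 196 (binding); mill time uses 185 of 209 (slack = 24); inspection uses 158 of 181 (slack = 23).
Slack constraints have shadow price 0 (complementary slackness).
The binding rows give the dual system: 6·y_coolant + 4·y_lathe time = 30 and 3·y_coolant + 4·y_lathe time = 27.
This yields shadow prices y_coolant = 1, y_lathe time = 6.
Δz = y_lathe time·Δb = 6 × (5) = 30, so new z* = 1410 + 30 = 1440.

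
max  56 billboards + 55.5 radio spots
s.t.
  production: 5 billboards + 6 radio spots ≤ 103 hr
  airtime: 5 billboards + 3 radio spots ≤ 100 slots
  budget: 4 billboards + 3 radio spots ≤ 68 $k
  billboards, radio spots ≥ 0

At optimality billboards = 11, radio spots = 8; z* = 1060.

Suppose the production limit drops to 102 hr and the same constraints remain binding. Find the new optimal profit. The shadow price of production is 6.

Δb = -1, so new z* = 1060 + (6)·(-1) = 1060 − 6 = 1054.

1054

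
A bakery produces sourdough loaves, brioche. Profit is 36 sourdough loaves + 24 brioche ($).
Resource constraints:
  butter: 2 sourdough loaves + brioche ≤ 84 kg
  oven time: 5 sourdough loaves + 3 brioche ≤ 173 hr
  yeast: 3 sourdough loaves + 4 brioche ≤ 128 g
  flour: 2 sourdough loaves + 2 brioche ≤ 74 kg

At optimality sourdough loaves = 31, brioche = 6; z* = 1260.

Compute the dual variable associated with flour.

3

Binding: oven time and flour. Non-binding: butter (16 unused), yeast (11 unused).
By complementary slackness, y = 0 for the non-binding constraints.
The binding rows give the dual system: 5·y_oven time + 2·y_flour = 36 and 3·y_oven time + 2·y_flour = 24.
This yields shadow prices y_oven time = 6, y_flour = 3.
Shadow price of flour = 3.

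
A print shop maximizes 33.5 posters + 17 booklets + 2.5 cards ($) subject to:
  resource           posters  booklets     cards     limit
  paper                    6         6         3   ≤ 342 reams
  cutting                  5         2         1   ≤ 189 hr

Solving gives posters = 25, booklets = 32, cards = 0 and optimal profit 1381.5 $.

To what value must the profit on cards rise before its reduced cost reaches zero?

8.5

At the optimum: paper uses 342 of 342 (binding); cutting uses 189 of 189 (binding).
The binding rows give the dual system: 6·y_paper + 5·y_cutting = 33.5 and 6·y_paper + 2·y_cutting = 17.
→ y_paper = 1 and y_cutting = 5.5.
cards enters the basis when its profit ≥ yᵀa₃ = 1·3 + 5.5·1 = 8.5.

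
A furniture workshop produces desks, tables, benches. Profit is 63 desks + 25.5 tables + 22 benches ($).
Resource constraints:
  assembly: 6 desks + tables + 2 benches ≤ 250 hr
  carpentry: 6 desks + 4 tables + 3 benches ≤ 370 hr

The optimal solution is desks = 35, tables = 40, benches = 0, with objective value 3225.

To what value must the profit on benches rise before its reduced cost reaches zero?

26

At the optimum: assembly uses 250 of 250 (binding); carpentry uses 370 of 370 (binding).
From A_Bᵀ y = c: 6·y_assembly + 6·y_carpentry = 63; 1·y_assembly + 4·y_carpentry = 25.5.
Solving: y_assembly = 5.5, y_carpentry = 5.
benches enters the basis when its profit ≥ yᵀa₃ = 5.5·2 + 5·3 = 26.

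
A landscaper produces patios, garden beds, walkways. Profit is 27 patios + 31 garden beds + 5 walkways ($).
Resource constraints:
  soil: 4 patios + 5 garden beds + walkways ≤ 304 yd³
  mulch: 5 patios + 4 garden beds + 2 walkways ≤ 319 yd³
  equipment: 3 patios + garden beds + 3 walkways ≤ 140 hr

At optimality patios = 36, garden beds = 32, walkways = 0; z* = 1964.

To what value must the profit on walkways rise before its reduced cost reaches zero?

9

Binding: soil and equipment. Non-binding: mulch (11 unused).
By complementary slackness, y = 0 for the non-binding constraint.
From A_Bᵀ y = c: 4·y_soil + 3·y_equipment = 27; 5·y_soil + 1·y_equipment = 31.
→ y_soil = 6 and y_equipment = 1.
walkways enters the basis when its profit ≥ yᵀa₃ = 6·1 + 1·3 = 9.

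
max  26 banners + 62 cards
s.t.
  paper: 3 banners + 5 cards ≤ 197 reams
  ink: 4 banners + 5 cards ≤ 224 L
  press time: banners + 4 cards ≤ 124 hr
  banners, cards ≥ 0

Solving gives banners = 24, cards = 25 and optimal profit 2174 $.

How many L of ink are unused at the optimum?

ink used = 4·24 + 5·25 = 221; slack = 224 − 221 = 3.

3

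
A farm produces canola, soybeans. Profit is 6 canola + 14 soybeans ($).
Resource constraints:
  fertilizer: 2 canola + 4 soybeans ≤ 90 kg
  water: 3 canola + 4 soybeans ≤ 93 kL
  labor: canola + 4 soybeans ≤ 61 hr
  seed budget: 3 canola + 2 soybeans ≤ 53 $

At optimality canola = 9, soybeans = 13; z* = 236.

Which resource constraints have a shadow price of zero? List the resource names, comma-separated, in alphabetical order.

fertilizer: 70/90 (slack 20)
water: 79/93 (slack 14)
labor: 61/61 (binding)
seed budget: 53/53 (binding)
By complementary slackness, a constraint with positive slack has shadow price 0 → fertilizer, water.

fertilizer, water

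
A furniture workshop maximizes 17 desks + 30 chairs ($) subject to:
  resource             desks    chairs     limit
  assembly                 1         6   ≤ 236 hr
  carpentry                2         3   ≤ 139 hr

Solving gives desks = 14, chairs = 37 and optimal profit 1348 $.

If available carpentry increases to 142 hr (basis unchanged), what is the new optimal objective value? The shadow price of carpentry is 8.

1372

Δb = 3, so new z* = 1348 + (8)·(3) = 1348 + 24 = 1372.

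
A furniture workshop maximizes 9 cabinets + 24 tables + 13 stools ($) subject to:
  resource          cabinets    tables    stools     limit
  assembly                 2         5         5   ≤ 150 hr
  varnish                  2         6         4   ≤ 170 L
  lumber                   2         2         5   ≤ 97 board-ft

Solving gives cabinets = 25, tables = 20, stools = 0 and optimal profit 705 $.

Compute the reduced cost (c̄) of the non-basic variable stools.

-8

At the optimum: assembly uses 150 of 150 (binding); varnish uses 170 of 170 (binding); lumber uses 90 of 97 (slack = 7).
Since lumber is not tight, its dual is 0.
Dual feasibility on the basic columns requires 2·y_assembly + 2·y_varnish = 9, 5·y_assembly + 6·y_varnish = 24.
Solving: y_assembly = 3, y_varnish = 1.5.
Reduced cost of stools: c₃ − yᵀa₃ = 13 − (3·5 + 1.5·4) = 13 − 21 = -8.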